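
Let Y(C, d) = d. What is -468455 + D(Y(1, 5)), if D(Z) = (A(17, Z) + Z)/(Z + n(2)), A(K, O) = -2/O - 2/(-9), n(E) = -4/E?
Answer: -63241208/135 ≈ -4.6845e+5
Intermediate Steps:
A(K, O) = 2/9 - 2/O (A(K, O) = -2/O - 2*(-1/9) = -2/O + 2/9 = 2/9 - 2/O)
D(Z) = (2/9 + Z - 2/Z)/(-2 + Z) (D(Z) = ((2/9 - 2/Z) + Z)/(Z - 4/2) = (2/9 + Z - 2/Z)/(Z - 4*1/2) = (2/9 + Z - 2/Z)/(Z - 2) = (2/9 + Z - 2/Z)/(-2 + Z))
-468455 + D(Y(1, 5)) = -468455 + (-2 + 5**2 + (2/9)*5)/(5*(-2 + 5)) = -468455 + (1/5)*(-2 + 25 + 10/9)/3 = -468455 + (1/5)*(1/3)*(217/9) = -468455 + 217/135 = -63241208/135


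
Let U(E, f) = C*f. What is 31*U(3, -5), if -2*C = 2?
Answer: 155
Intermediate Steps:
C = -1 (C = -½*2 = -1)
U(E, f) = -f
31*U(3, -5) = 31*(-1*(-5)) = 31*5 = 155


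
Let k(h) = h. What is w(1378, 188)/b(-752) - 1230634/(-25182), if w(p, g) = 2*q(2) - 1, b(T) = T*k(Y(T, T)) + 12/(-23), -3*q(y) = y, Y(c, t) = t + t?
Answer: 16006346279807/327531848652 ≈ 48.870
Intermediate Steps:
Y(c, t) = 2*t
q(y) = -y/3
b(T) = -12/23 + 2*T**2 (b(T) = T*(2*T) + 12/(-23) = 2*T**2 + 12*(-1/23) = 2*T**2 - 12/23 = -12/23 + 2*T**2)
w(p, g) = -7/3 (w(p, g) = 2*(-1/3*2) - 1 = 2*(-2/3) - 1 = -4/3 - 1 = -7/3)
w(1378, 188)/b(-752) - 1230634/(-25182) = -7/(3*(-12/23 + 2*(-752)**2)) - 1230634/(-25182) = -7/(3*(-12/23 + 2*565504)) - 1230634*(-1/25182) = -7/(3*(-12/23 + 1131008)) + 615317/12591 = -7/(3*26013172/23) + 615317/12591 = -7/3*23/26013172 + 615317/12591 = -161/78039516 + 615317/12591 = 16006346279807/327531848652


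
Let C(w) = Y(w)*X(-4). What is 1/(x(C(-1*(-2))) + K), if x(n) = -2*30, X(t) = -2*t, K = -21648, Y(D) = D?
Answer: -1/21708 ≈ -4.6066e-5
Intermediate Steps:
C(w) = 8*w (C(w) = w*(-2*(-4)) = w*8 = 8*w)
x(n) = -60
1/(x(C(-1*(-2))) + K) = 1/(-60 - 21648) = 1/(-21708) = -1/21708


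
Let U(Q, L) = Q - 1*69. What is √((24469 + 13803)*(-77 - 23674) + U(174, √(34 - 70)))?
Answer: 7*I*√18550983 ≈ 30150.0*I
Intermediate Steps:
U(Q, L) = -69 + Q (U(Q, L) = Q - 69 = -69 + Q)
√((24469 + 13803)*(-77 - 23674) + U(174, √(34 - 70))) = √((24469 + 13803)*(-77 - 23674) + (-69 + 174)) = √(38272*(-23751) + 105) = √(-908998272 + 105) = √(-908998167) = 7*I*√18550983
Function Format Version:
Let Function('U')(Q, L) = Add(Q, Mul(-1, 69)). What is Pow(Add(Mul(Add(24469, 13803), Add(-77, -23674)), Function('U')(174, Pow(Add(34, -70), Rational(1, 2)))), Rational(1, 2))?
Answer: Mul(7, I, Pow(18550983, Rational(1, 2))) ≈ Mul(30150., I)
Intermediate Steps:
Function('U')(Q, L) = Add(-69, Q) (Function('U')(Q, L) = Add(Q, -69) = Add(-69, Q))
Pow(Add(Mul(Add(24469, 13803), Add(-77, -23674)), Function('U')(174, Pow(Add(34, -70), Rational(1, 2)))), Rational(1, 2)) = Pow(Add(Mul(Add(24469, 13803), Add(-77, -23674)), Add(-69, 174)), Rational(1, 2)) = Pow(Add(Mul(38272, -23751), 105), Rational(1, 2)) = Pow(Add(-908998272, 105), Rational(1, 2)) = Pow(-908998167, Rational(1, 2)) = Mul(7, I, Pow(18550983, Rational(1, 2)))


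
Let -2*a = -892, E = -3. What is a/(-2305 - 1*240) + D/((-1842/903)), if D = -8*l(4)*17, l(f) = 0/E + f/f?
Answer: 51954138/781315 ≈ 66.496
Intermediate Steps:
a = 446 (a = -1/2*(-892) = 446)
l(f) = 1 (l(f) = 0/(-3) + f/f = 0*(-1/3) + 1 = 0 + 1 = 1)
D = -136 (D = -8*1*17 = -8*17 = -136)
a/(-2305 - 1*240) + D/((-1842/903)) = 446/(-2305 - 1*240) - 136/((-1842/903)) = 446/(-2305 - 240) - 136/((-1842*1/903)) = 446/(-2545) - 136/(-614/301) = 446*(-1/2545) - 136*(-301/614) = -446/2545 + 20468/307 = 51954138/781315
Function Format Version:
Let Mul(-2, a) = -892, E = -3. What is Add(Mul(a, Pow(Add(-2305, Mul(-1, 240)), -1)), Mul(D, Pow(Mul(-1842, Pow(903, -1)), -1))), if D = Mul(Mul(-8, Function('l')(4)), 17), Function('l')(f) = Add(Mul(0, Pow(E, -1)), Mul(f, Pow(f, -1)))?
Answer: Rational(51954138, 781315) ≈ 66.496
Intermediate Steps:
a = 446 (a = Mul(Rational(-1, 2), -892) = 446)
Function('l')(f) = 1 (Function('l')(f) = Add(Mul(0, Pow(-3, -1)), Mul(f, Pow(f, -1))) = Add(Mul(0, Rational(-1, 3)), 1) = Add(0, 1) = 1)
D = -136 (D = Mul(Mul(-8, 1), 17) = Mul(-8, 17) = -136)
Add(Mul(a, Pow(Add(-2305, Mul(-1, 240)), -1)), Mul(D, Pow(Mul(-1842, Pow(903, -1)), -1))) = Add(Mul(446, Pow(Add(-2305, Mul(-1, 240)), -1)), Mul(-136, Pow(Mul(-1842, Pow(903, -1)), -1))) = Add(Mul(446, Pow(Add(-2305, -240), -1)), Mul(-136, Pow(Mul(-1842, Rational(1, 903)), -1))) = Add(Mul(446, Pow(-2545, -1)), Mul(-136, Pow(Rational(-614, 301), -1))) = Add(Mul(446, Rational(-1, 2545)), Mul(-136, Rational(-301, 614))) = Add(Rational(-446, 2545), Rational(20468, 307)) = Rational(51954138, 781315)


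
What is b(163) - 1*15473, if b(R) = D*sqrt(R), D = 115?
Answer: -15473 + 115*sqrt(163) ≈ -14005.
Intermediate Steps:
b(R) = 115*sqrt(R)
b(163) - 1*15473 = 115*sqrt(163) - 1*15473 = 115*sqrt(163) - 15473 = -15473 + 115*sqrt(163)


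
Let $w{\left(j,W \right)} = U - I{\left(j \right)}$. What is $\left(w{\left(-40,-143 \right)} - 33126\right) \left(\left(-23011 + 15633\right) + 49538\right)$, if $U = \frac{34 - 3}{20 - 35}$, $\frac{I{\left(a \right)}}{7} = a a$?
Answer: $- \frac{5606613872}{3} \approx -1.8689 \cdot 10^{9}$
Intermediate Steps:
$I{\left(a \right)} = 7 a^{2}$ ($I{\left(a \right)} = 7 a a = 7 a^{2}$)
$U = - \frac{31}{15}$ ($U = \frac{31}{-15} = 31 \left(- \frac{1}{15}\right) = - \frac{31}{15} \approx -2.0667$)
$w{\left(j,W \right)} = - \frac{31}{15} - 7 j^{2}$
$\left(w{\left(-40,-143 \right)} - 33126\right) \left(\left(-23011 + 15633\right) + 49538\right) = \left(\left(- \frac{31}{15} - 7 \left(-40\right)^{2}\right) - 33126\right) \left(\left(-23011 + 15633\right) + 49538\right) = \left(\left(- \frac{31}{15} - 11200\right) - 33126\right) \left(-7378 + 49538\right) = \left(\left(- \frac{31}{15} - 11200\right) - 33126\right) 42160 = \left(- \frac{168031}{15} - 33126\right) 42160 = \left(- \frac{664921}{15}\right) 42160 = - \frac{5606613872}{3}$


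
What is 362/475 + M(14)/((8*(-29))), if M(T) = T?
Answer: 38667/55100 ≈ 0.70176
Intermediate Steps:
362/475 + M(14)/((8*(-29))) = 362/475 + 14/((8*(-29))) = 362*(1/475) + 14/(-232) = 362/475 + 14*(-1/232) = 362/475 - 7/116 = 38667/55100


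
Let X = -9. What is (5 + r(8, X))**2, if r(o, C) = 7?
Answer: 144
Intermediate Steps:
(5 + r(8, X))**2 = (5 + 7)**2 = 12**2 = 144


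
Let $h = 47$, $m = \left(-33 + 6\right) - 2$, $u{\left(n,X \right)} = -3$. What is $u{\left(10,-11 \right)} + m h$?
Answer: $-1366$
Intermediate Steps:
$m = -29$ ($m = -27 - 2 = -29$)
$u{\left(10,-11 \right)} + m h = -3 - 1363 = -1366$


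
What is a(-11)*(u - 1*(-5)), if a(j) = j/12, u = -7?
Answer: 11/6 ≈ 1.8333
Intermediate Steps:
a(j) = j/12 (a(j) = j*(1/12) = j/12)
a(-11)*(u - 1*(-5)) = ((1/12)*(-11))*(-7 - 1*(-5)) = -11*(-7 + 5)/12 = -11/12*(-2) = 11/6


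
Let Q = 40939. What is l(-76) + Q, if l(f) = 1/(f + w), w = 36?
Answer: 1637559/40 ≈ 40939.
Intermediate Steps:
l(f) = 1/(36 + f) (l(f) = 1/(f + 36) = 1/(36 + f))
l(-76) + Q = 1/(36 - 76) + 40939 = 1/(-40) + 40939 = -1/40 + 40939 = 1637559/40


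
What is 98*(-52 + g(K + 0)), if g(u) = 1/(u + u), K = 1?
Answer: -5047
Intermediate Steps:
g(u) = 1/(2*u)
98*(-52 + g(K + 0)) = 98*(-52 + 1/(2*(1 + 0))) = 98*(-52 + (½)/1) = 98*(-52 + (½)*1) = 98*(-52 + ½) = 98*(-103/2) = -5047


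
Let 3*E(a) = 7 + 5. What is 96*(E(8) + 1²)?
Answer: 480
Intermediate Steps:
E(a) = 4 (E(a) = (7 + 5)/3 = (⅓)*12 = 4)
96*(E(8) + 1²) = 96*(4 + 1²) = 96*(4 + 1) = 96*5 = 480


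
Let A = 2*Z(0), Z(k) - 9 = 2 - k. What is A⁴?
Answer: 234256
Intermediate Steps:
Z(k) = 11 - k (Z(k) = 9 + (2 - k) = 11 - k)
A = 22 (A = 2*(11 - 1*0) = 2*(11 + 0) = 2*11 = 22)
A⁴ = 22⁴ = 234256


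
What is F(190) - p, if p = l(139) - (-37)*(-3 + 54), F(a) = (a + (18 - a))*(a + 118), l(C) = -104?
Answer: 3761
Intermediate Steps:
F(a) = 2124 + 18*a (F(a) = 18*(118 + a) = 2124 + 18*a)
p = 1783 (p = -104 - (-37)*(-3 + 54) = -104 - (-37)*51 = -104 - 1*(-1887) = -104 + 1887 = 1783)
F(190) - p = (2124 + 18*190) - 1*1783 = (2124 + 3420) - 1783 = 5544 - 1783 = 3761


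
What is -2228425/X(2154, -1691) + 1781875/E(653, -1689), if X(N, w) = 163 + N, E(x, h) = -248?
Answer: -4681253775/574616 ≈ -8146.8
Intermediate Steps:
-2228425/X(2154, -1691) + 1781875/E(653, -1689) = -2228425/(163 + 2154) + 1781875/(-248) = -2228425/2317 + 1781875*(-1/248) = -2228425*1/2317 - 1781875/248 = -2228425/2317 - 1781875/248 = -4681253775/574616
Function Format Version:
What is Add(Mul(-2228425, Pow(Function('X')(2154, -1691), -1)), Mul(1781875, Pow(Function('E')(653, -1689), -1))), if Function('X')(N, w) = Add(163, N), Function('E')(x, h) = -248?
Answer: Rational(-4681253775, 574616) ≈ -8146.8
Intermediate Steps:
Add(Mul(-2228425, Pow(Function('X')(2154, -1691), -1)), Mul(1781875, Pow(Function('E')(653, -1689), -1))) = Add(Mul(-2228425, Pow(Add(163, 2154), -1)), Mul(1781875, Pow(-248, -1))) = Add(Mul(-2228425, Pow(2317, -1)), Mul(1781875, Rational(-1, 248))) = Add(Mul(-2228425, Rational(1, 2317)), Rational(-1781875, 248)) = Add(Rational(-2228425, 2317), Rational(-1781875, 248)) = Rational(-4681253775, 574616)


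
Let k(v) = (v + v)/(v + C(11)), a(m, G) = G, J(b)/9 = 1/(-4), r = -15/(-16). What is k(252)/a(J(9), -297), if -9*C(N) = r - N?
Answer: -384/57277 ≈ -0.0067043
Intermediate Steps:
r = 15/16 (r = -15*(-1/16) = 15/16 ≈ 0.93750)
J(b) = -9/4 (J(b) = 9/(-4) = 9*(-¼) = -9/4)
C(N) = -5/48 + N/9 (C(N) = -(15/16 - N)/9 = -5/48 + N/9)
k(v) = 2*v/(161/144 + v) (k(v) = (v + v)/(v + (-5/48 + (⅑)*11)) = (2*v)/(v + (-5/48 + 11/9)) = (2*v)/(v + 161/144) = (2*v)/(161/144 + v) = 2*v/(161/144 + v))
k(252)/a(J(9), -297) = (288*252/(161 + 144*252))/(-297) = (288*252/(161 + 36288))*(-1/297) = (288*252/36449)*(-1/297) = (288*252*(1/36449))*(-1/297) = (10368/5207)*(-1/297) = -384/57277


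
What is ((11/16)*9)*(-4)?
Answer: -99/4 ≈ -24.750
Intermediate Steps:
((11/16)*9)*(-4) = (99/16)*(-4) = -99/4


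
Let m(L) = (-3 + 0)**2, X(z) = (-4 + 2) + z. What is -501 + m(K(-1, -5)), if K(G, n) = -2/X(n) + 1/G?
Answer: -492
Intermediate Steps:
X(z) = -2 + z
K(G, n) = 1/G - 2/(-2 + n) (K(G, n) = -2/(-2 + n) + 1/G = 1/G - 2/(-2 + n))
m(L) = 9 (m(L) = (-3)**2 = 9)
-501 + m(K(-1, -5)) = -501 + 9 = -492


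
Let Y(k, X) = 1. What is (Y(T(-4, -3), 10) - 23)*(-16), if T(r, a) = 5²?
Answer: 352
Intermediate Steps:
T(r, a) = 25
(Y(T(-4, -3), 10) - 23)*(-16) = (1 - 23)*(-16) = -22*(-16) = 352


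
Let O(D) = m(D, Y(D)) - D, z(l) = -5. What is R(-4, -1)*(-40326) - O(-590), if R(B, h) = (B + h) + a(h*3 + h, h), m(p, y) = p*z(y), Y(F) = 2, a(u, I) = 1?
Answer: 157764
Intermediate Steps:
m(p, y) = -5*p (m(p, y) = p*(-5) = -5*p)
R(B, h) = 1 + B + h (R(B, h) = (B + h) + 1 = 1 + B + h)
O(D) = -6*D (O(D) = -5*D - D = -6*D)
R(-4, -1)*(-40326) - O(-590) = (1 - 4 - 1)*(-40326) - (-6)*(-590) = -4*(-40326) - 1*3540 = 161304 - 3540 = 157764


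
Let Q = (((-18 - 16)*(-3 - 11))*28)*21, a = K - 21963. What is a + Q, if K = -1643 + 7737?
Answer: 264019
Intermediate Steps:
K = 6094
a = -15869 (a = 6094 - 21963 = -15869)
Q = 279888 (Q = (-34*(-14)*28)*21 = (476*28)*21 = 13328*21 = 279888)
a + Q = -15869 + 279888 = 264019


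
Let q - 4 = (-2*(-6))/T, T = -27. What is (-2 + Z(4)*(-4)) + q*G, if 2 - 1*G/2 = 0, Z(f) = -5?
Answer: 290/9 ≈ 32.222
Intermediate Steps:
q = 32/9 (q = 4 - 2*(-6)/(-27) = 4 + 12*(-1/27) = 4 - 4/9 = 32/9 ≈ 3.5556)
G = 4 (G = 4 - 2*0 = 4 + 0 = 4)
(-2 + Z(4)*(-4)) + q*G = (-2 - 5*(-4)) + (32/9)*4 = (-2 + 20) + 128/9 = 18 + 128/9 = 290/9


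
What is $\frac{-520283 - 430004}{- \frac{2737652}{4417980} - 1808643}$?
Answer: $\frac{1049587240065}{1997637834698} \approx 0.52541$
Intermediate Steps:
$\frac{-520283 - 430004}{- \frac{2737652}{4417980} - 1808643} = - \frac{950287}{\left(-2737652\right) \frac{1}{4417980} - 1808643} = - \frac{950287}{- \frac{684413}{1104495} - 1808643} = - \frac{950287}{- \frac{1997637834698}{1104495}} = \left(-950287\right) \left(- \frac{1104495}{1997637834698}\right) = \frac{1049587240065}{1997637834698}$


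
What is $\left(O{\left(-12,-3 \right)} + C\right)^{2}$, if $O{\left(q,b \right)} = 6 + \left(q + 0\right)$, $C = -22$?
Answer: $784$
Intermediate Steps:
$O{\left(q,b \right)} = 6 + q$
$\left(O{\left(-12,-3 \right)} + C\right)^{2} = \left(\left(6 - 12\right) - 22\right)^{2} = \left(-6 - 22\right)^{2} = \left(-28\right)^{2} = 784$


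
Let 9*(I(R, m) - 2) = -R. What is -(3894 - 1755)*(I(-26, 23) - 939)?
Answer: 5994191/3 ≈ 1.9981e+6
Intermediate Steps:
I(R, m) = 2 - R/9 (I(R, m) = 2 + (-R)/9 = 2 - R/9)
-(3894 - 1755)*(I(-26, 23) - 939) = -(3894 - 1755)*((2 - ⅑*(-26)) - 939) = -2139*((2 + 26/9) - 939) = -2139*(44/9 - 939) = -2139*(-8407)/9 = -1*(-5994191/3) = 5994191/3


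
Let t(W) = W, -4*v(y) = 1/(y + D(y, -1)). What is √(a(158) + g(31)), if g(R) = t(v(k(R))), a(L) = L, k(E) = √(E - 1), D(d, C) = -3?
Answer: √(-1897 + 632*√30)/(2*√(-3 + √30)) ≈ 12.566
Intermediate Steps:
k(E) = √(-1 + E)
v(y) = -1/(4*(-3 + y)) (v(y) = -1/(4*(y - 3)) = -1/(4*(-3 + y)))
g(R) = -1/(-12 + 4*√(-1 + R))
√(a(158) + g(31)) = √(158 - 1/(-12 + 4*√(-1 + 31))) = √(158 - 1/(-12 + 4*√30))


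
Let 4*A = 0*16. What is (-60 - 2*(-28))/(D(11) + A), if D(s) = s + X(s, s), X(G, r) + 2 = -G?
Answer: 2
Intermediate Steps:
X(G, r) = -2 - G
A = 0 (A = (0*16)/4 = (1/4)*0 = 0)
D(s) = -2 (D(s) = s + (-2 - s) = -2)
(-60 - 2*(-28))/(D(11) + A) = (-60 - 2*(-28))/(-2 + 0) = (-60 + 56)/(-2) = -4*(-1/2) = 2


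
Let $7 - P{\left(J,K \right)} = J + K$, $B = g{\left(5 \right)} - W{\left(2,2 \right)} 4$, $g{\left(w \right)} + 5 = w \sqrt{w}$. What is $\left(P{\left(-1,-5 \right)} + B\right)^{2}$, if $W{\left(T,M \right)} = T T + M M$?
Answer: $701 - 240 \sqrt{5} \approx 164.34$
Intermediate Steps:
$W{\left(T,M \right)} = M^{2} + T^{2}$ ($W{\left(T,M \right)} = T^{2} + M^{2} = M^{2} + T^{2}$)
$g{\left(w \right)} = -5 + w^{\frac{3}{2}}$ ($g{\left(w \right)} = -5 + w \sqrt{w} = -5 + w^{\frac{3}{2}}$)
$B = -37 + 5 \sqrt{5}$ ($B = \left(-5 + 5^{\frac{3}{2}}\right) - \left(2^{2} + 2^{2}\right) 4 = \left(-5 + 5 \sqrt{5}\right) - \left(4 + 4\right) 4 = \left(-5 + 5 \sqrt{5}\right) - 8 \cdot 4 = \left(-5 + 5 \sqrt{5}\right) - 32 = -37 + 5 \sqrt{5} \approx -25.82$)
$P{\left(J,K \right)} = 7 - J - K$ ($P{\left(J,K \right)} = 7 - \left(J + K\right) = 7 - J - K$)
$\left(P{\left(-1,-5 \right)} + B\right)^{2} = \left(\left(7 - -1 - -5\right) - \left(37 - 5 \sqrt{5}\right)\right)^{2} = \left(\left(7 + 1 + 5\right) - \left(37 - 5 \sqrt{5}\right)\right)^{2} = \left(13 - \left(37 - 5 \sqrt{5}\right)\right)^{2} = \left(-24 + 5 \sqrt{5}\right)^{2}$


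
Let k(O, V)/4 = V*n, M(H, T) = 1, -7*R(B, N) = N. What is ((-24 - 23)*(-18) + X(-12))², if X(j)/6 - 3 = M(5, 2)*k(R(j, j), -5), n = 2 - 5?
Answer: 1498176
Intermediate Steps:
R(B, N) = -N/7
n = -3
k(O, V) = -12*V (k(O, V) = 4*(V*(-3)) = 4*(-3*V) = -12*V)
X(j) = 378 (X(j) = 18 + 6*(1*(-12*(-5))) = 18 + 6*(1*60) = 18 + 6*60 = 18 + 360 = 378)
((-24 - 23)*(-18) + X(-12))² = ((-24 - 23)*(-18) + 378)² = (-47*(-18) + 378)² = (846 + 378)² = 1224² = 1498176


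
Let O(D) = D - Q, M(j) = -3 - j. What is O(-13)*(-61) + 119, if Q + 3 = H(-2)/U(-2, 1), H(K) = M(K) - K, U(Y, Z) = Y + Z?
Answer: 668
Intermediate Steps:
H(K) = -3 - 2*K (H(K) = (-3 - K) - K = -3 - 2*K)
Q = -4 (Q = -3 + (-3 - 2*(-2))/(-2 + 1) = -3 + (-3 + 4)/(-1) = -3 + 1*(-1) = -3 - 1 = -4)
O(D) = 4 + D (O(D) = D - 1*(-4) = D + 4 = 4 + D)
O(-13)*(-61) + 119 = (4 - 13)*(-61) + 119 = -9*(-61) + 119 = 549 + 119 = 668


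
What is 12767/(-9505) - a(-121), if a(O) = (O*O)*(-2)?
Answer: 278312643/9505 ≈ 29281.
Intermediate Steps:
a(O) = -2*O**2 (a(O) = O**2*(-2) = -2*O**2)
12767/(-9505) - a(-121) = 12767/(-9505) - (-2)*(-121)**2 = 12767*(-1/9505) - (-2)*14641 = -12767/9505 - 1*(-29282) = -12767/9505 + 29282 = 278312643/9505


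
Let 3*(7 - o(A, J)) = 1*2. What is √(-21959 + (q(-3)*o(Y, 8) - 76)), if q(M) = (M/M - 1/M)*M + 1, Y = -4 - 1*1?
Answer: I*√22054 ≈ 148.51*I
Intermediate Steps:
Y = -5 (Y = -4 - 1 = -5)
o(A, J) = 19/3 (o(A, J) = 7 - 2/3 = 7 - ⅓*2 = 7 - ⅔ = 19/3)
q(M) = 1 + M*(1 - 1/M) (q(M) = (1 - 1/M)*M + 1 = M*(1 - 1/M) + 1 = 1 + M*(1 - 1/M))
√(-21959 + (q(-3)*o(Y, 8) - 76)) = √(-21959 + (-3*19/3 - 76)) = √(-21959 + (-19 - 76)) = √(-21959 - 95) = √(-22054) = I*√22054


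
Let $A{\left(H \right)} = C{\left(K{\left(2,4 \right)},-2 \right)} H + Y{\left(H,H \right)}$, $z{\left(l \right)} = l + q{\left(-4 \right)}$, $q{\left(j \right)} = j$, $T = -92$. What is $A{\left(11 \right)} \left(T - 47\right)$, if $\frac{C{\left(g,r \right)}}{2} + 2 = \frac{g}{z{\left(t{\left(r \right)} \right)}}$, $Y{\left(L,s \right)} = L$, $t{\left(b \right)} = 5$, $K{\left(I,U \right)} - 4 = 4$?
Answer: $-19877$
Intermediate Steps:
$K{\left(I,U \right)} = 8$ ($K{\left(I,U \right)} = 4 + 4 = 8$)
$z{\left(l \right)} = -4 + l$ ($z{\left(l \right)} = l - 4 = -4 + l$)
$C{\left(g,r \right)} = -4 + 2 g$ ($C{\left(g,r \right)} = -4 + 2 \frac{g}{-4 + 5} = -4 + 2 \frac{g}{1} = -4 + 2 g 1 = -4 + 2 g$)
$A{\left(H \right)} = 13 H$ ($A{\left(H \right)} = \left(-4 + 2 \cdot 8\right) H + H = \left(-4 + 16\right) H + H = 12 H + H = 13 H$)
$A{\left(11 \right)} \left(T - 47\right) = 13 \cdot 11 \left(-92 - 47\right) = 143 \left(-139\right) = -19877$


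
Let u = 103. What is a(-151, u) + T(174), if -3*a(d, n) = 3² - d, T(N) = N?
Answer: 362/3 ≈ 120.67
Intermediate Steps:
a(d, n) = -3 + d/3 (a(d, n) = -(3² - d)/3 = -(9 - d)/3 = -3 + d/3)
a(-151, u) + T(174) = (-3 + (⅓)*(-151)) + 174 = (-3 - 151/3) + 174 = -160/3 + 174 = 362/3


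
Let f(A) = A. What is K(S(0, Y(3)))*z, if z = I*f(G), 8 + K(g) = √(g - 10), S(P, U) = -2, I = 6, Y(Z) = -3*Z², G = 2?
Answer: -96 + 24*I*√3 ≈ -96.0 + 41.569*I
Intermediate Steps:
K(g) = -8 + √(-10 + g) (K(g) = -8 + √(g - 10) = -8 + √(-10 + g))
z = 12 (z = 6*2 = 12)
K(S(0, Y(3)))*z = (-8 + √(-10 - 2))*12 = (-8 + √(-12))*12 = (-8 + 2*I*√3)*12 = -96 + 24*I*√3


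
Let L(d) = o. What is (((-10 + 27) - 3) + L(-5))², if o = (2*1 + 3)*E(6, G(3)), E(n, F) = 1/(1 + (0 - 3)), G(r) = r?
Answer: 529/4 ≈ 132.25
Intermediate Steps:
E(n, F) = -½ (E(n, F) = 1/(1 - 3) = 1/(-2) = -½)
o = -5/2 (o = (2*1 + 3)*(-½) = (2 + 3)*(-½) = 5*(-½) = -5/2 ≈ -2.5000)
L(d) = -5/2
(((-10 + 27) - 3) + L(-5))² = (((-10 + 27) - 3) - 5/2)² = ((17 - 3) - 5/2)² = (14 - 5/2)² = (23/2)² = 529/4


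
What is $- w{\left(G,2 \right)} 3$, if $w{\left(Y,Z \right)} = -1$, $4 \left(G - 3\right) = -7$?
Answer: $3$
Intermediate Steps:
$G = \frac{5}{4}$ ($G = 3 + \frac{1}{4} \left(-7\right) = 3 - \frac{7}{4} = \frac{5}{4} \approx 1.25$)
$- w{\left(G,2 \right)} 3 = \left(-1\right) \left(-1\right) 3 = 1 \cdot 3 = 3$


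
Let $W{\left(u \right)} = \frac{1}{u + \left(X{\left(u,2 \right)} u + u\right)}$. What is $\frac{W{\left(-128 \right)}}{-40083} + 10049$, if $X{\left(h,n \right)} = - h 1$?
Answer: $\frac{6702493274881}{666981120} \approx 10049.0$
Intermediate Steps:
$X{\left(h,n \right)} = - h$
$W{\left(u \right)} = \frac{1}{- u^{2} + 2 u}$ ($W{\left(u \right)} = \frac{1}{u + \left(- u u + u\right)} = \frac{1}{u - \left(u^{2} - u\right)} = \frac{1}{- u^{2} + 2 u}$)
$\frac{W{\left(-128 \right)}}{-40083} + 10049 = \frac{\left(-1\right) \frac{1}{-128} \frac{1}{-2 - 128}}{-40083} + 10049 = \left(-1\right) \left(- \frac{1}{128}\right) \frac{1}{-130} \left(- \frac{1}{40083}\right) + 10049 = \left(-1\right) \left(- \frac{1}{128}\right) \left(- \frac{1}{130}\right) \left(- \frac{1}{40083}\right) + 10049 = \left(- \frac{1}{16640}\right) \left(- \frac{1}{40083}\right) + 10049 = \frac{1}{666981120} + 10049 = \frac{6702493274881}{666981120}$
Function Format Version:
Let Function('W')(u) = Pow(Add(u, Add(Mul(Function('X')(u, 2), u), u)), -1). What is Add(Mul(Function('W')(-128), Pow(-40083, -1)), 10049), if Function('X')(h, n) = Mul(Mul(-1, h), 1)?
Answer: Rational(6702493274881, 666981120) ≈ 10049.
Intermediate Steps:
Function('X')(h, n) = Mul(-1, h)
Function('W')(u) = Pow(Add(Mul(-1, Pow(u, 2)), Mul(2, u)), -1) (Function('W')(u) = Pow(Add(u, Add(Mul(Mul(-1, u), u), u)), -1) = Pow(Add(u, Add(Mul(-1, Pow(u, 2)), u)), -1) = Pow(Add(u, Add(u, Mul(-1, Pow(u, 2)))), -1) = Pow(Add(Mul(-1, Pow(u, 2)), Mul(2, u)), -1))
Add(Mul(Function('W')(-128), Pow(-40083, -1)), 10049) = Add(Mul(Mul(-1, Pow(-128, -1), Pow(Add(-2, -128), -1)), Pow(-40083, -1)), 10049) = Add(Mul(Mul(-1, Rational(-1, 128), Pow(-130, -1)), Rational(-1, 40083)), 10049) = Add(Mul(Mul(-1, Rational(-1, 128), Rational(-1, 130)), Rational(-1, 40083)), 10049) = Add(Mul(Rational(-1, 16640), Rational(-1, 40083)), 10049) = Add(Rational(1, 666981120), 10049) = Rational(6702493274881, 666981120)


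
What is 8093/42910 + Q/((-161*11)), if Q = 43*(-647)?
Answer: 172590259/10856230 ≈ 15.898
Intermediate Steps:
Q = -27821
8093/42910 + Q/((-161*11)) = 8093/42910 - 27821/((-161*11)) = 8093*(1/42910) - 27821/(-1771) = 8093/42910 - 27821*(-1/1771) = 8093/42910 + 27821/1771 = 172590259/10856230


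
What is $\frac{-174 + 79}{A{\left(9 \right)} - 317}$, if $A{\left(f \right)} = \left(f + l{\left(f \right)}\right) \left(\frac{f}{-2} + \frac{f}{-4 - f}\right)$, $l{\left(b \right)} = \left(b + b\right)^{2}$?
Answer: $\frac{2470}{53197} \approx 0.046431$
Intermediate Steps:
$l{\left(b \right)} = 4 b^{2}$ ($l{\left(b \right)} = \left(2 b\right)^{2} = 4 b^{2}$)
$A{\left(f \right)} = \left(f + 4 f^{2}\right) \left(- \frac{f}{2} + \frac{f}{-4 - f}\right)$ ($A{\left(f \right)} = \left(f + 4 f^{2}\right) \left(\frac{f}{-2} + \frac{f}{-4 - f}\right) = \left(f + 4 f^{2}\right) \left(f \left(- \frac{1}{2}\right) + \frac{f}{-4 - f}\right) = \left(f + 4 f^{2}\right) \left(- \frac{f}{2} + \frac{f}{-4 - f}\right)$)
$\frac{-174 + 79}{A{\left(9 \right)} - 317} = \frac{-174 + 79}{- \frac{9^{2} \left(6 + 4 \cdot 9^{2} + 25 \cdot 9\right)}{8 + 2 \cdot 9} - 317} = - \frac{95}{\left(-1\right) 81 \frac{1}{8 + 18} \left(6 + 4 \cdot 81 + 225\right) - 317} = - \frac{95}{\left(-1\right) 81 \cdot \frac{1}{26} \left(6 + 324 + 225\right) - 317} = - \frac{95}{\left(-1\right) 81 \cdot \frac{1}{26} \cdot 555 - 317} = - \frac{95}{- \frac{44955}{26} - 317} = - \frac{95}{- \frac{53197}{26}} = \left(-95\right) \left(- \frac{26}{53197}\right) = \frac{2470}{53197}$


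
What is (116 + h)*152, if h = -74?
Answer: 6384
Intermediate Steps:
(116 + h)*152 = (116 - 74)*152 = 42*152 = 6384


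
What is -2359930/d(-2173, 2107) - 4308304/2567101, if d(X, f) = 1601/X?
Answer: 13164415336952186/4109928701 ≈ 3.2031e+6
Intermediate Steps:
-2359930/d(-2173, 2107) - 4308304/2567101 = -2359930/(1601/(-2173)) - 4308304/2567101 = -2359930/(1601*(-1/2173)) - 4308304*1/2567101 = -2359930/(-1601/2173) - 4308304/2567101 = -2359930*(-2173/1601) - 4308304/2567101 = 5128127890/1601 - 4308304/2567101 = 13164415336952186/4109928701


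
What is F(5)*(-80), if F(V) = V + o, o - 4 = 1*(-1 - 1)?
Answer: -560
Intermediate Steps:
o = 2 (o = 4 + 1*(-1 - 1) = 4 + 1*(-2) = 4 - 2 = 2)
F(V) = 2 + V (F(V) = V + 2 = 2 + V)
F(5)*(-80) = (2 + 5)*(-80) = 7*(-80) = -560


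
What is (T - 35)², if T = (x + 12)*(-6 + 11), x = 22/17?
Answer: 286225/289 ≈ 990.40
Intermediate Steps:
x = 22/17 (x = 22*(1/17) = 22/17 ≈ 1.2941)
T = 1130/17 (T = (22/17 + 12)*(-6 + 11) = (226/17)*5 = 1130/17 ≈ 66.471)
(T - 35)² = (1130/17 - 35)² = (535/17)² = 286225/289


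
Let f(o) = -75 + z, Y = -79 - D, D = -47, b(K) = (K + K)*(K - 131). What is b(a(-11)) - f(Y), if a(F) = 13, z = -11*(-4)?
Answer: -3037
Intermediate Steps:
z = 44
b(K) = 2*K*(-131 + K) (b(K) = (2*K)*(-131 + K) = 2*K*(-131 + K))
Y = -32 (Y = -79 - 1*(-47) = -79 + 47 = -32)
f(o) = -31 (f(o) = -75 + 44 = -31)
b(a(-11)) - f(Y) = 2*13*(-131 + 13) - 1*(-31) = 2*13*(-118) + 31 = -3068 + 31 = -3037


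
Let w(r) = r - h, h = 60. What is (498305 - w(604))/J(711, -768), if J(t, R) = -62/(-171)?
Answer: 85117131/62 ≈ 1.3729e+6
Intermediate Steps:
J(t, R) = 62/171 (J(t, R) = -62*(-1/171) = 62/171)
w(r) = -60 + r (w(r) = r - 1*60 = r - 60 = -60 + r)
(498305 - w(604))/J(711, -768) = (498305 - (-60 + 604))/(62/171) = (498305 - 1*544)*(171/62) = (498305 - 544)*(171/62) = 497761*(171/62) = 85117131/62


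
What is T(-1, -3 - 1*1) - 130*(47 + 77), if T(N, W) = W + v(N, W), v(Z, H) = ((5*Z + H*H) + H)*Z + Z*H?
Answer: -16127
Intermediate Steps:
v(Z, H) = H*Z + Z*(H + H² + 5*Z) (v(Z, H) = ((5*Z + H²) + H)*Z + H*Z = ((H² + 5*Z) + H)*Z + H*Z = (H + H² + 5*Z)*Z + H*Z = Z*(H + H² + 5*Z) + H*Z = H*Z + Z*(H + H² + 5*Z))
T(N, W) = W + N*(W² + 2*W + 5*N)
T(-1, -3 - 1*1) - 130*(47 + 77) = ((-3 - 1*1) - ((-3 - 1*1)² + 2*(-3 - 1*1) + 5*(-1))) - 130*(47 + 77) = ((-3 - 1) - ((-3 - 1)² + 2*(-3 - 1) - 5)) - 130*124 = (-4 - ((-4)² + 2*(-4) - 5)) - 16120 = (-4 - (16 - 8 - 5)) - 16120 = (-4 - 1*3) - 16120 = (-4 - 3) - 16120 = -7 - 16120 = -16127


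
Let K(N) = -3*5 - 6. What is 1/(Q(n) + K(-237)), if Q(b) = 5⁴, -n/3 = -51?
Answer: 1/604 ≈ 0.0016556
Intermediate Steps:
n = 153 (n = -3*(-51) = 153)
Q(b) = 625
K(N) = -21 (K(N) = -15 - 6 = -21)
1/(Q(n) + K(-237)) = 1/(625 - 21) = 1/604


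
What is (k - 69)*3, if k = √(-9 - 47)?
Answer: -207 + 6*I*√14 ≈ -207.0 + 22.45*I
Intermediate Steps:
k = 2*I*√14 (k = √(-56) = 2*I*√14 ≈ 7.4833*I)
(k - 69)*3 = (2*I*√14 - 69)*3 = (-69 + 2*I*√14)*3 = -207 + 6*I*√14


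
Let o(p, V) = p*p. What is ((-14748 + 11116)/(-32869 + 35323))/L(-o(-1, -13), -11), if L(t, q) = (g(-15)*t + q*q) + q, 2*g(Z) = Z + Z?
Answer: -1816/153375 ≈ -0.011840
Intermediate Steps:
o(p, V) = p²
g(Z) = Z (g(Z) = (Z + Z)/2 = (2*Z)/2 = Z)
L(t, q) = q + q² - 15*t (L(t, q) = (-15*t + q*q) + q = (-15*t + q²) + q = (q² - 15*t) + q = q + q² - 15*t)
((-14748 + 11116)/(-32869 + 35323))/L(-o(-1, -13), -11) = ((-14748 + 11116)/(-32869 + 35323))/(-11 + (-11)² - (-15)*(-1)²) = (-3632/2454)/(-11 + 121 - (-15)) = (-3632*1/2454)/(-11 + 121 - 15*(-1)) = -1816/(1227*(-11 + 121 + 15)) = -1816/1227/125 = -1816/1227*1/125 = -1816/153375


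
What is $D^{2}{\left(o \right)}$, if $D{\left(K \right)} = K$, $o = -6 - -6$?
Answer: $0$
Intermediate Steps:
$o = 0$ ($o = -6 + 6 = 0$)
$D^{2}{\left(o \right)} = 0^{2} = 0$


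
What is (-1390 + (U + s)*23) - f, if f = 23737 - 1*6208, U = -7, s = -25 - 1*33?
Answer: -20414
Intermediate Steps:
s = -58 (s = -25 - 33 = -58)
f = 17529 (f = 23737 - 6208 = 17529)
(-1390 + (U + s)*23) - f = (-1390 + (-7 - 58)*23) - 1*17529 = (-1390 - 65*23) - 17529 = (-1390 - 1495) - 17529 = -2885 - 17529 = -20414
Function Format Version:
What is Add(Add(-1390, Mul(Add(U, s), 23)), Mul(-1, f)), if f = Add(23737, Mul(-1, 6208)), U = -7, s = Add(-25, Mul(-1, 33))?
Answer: -20414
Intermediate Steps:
s = -58 (s = Add(-25, -33) = -58)
f = 17529 (f = Add(23737, -6208) = 17529)
Add(Add(-1390, Mul(Add(U, s), 23)), Mul(-1, f)) = Add(Add(-1390, Mul(Add(-7, -58), 23)), Mul(-1, 17529)) = Add(Add(-1390, Mul(-65, 23)), -17529) = Add(Add(-1390, -1495), -17529) = Add(-2885, -17529) = -20414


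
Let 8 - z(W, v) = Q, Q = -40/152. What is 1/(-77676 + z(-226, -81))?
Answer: -19/1475687 ≈ -1.2875e-5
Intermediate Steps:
Q = -5/19 (Q = -40*1/152 = -5/19 ≈ -0.26316)
z(W, v) = 157/19 (z(W, v) = 8 - 1*(-5/19) = 8 + 5/19 = 157/19)
1/(-77676 + z(-226, -81)) = 1/(-77676 + 157/19) = 1/(-1475687/19) = -19/1475687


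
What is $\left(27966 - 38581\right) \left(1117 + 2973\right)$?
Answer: $-43415350$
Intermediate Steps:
$\left(27966 - 38581\right) \left(1117 + 2973\right) = \left(-10615\right) 4090 = -43415350$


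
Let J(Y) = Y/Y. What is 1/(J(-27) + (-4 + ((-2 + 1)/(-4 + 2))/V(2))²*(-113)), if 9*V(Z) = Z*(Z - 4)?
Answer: -64/189889 ≈ -0.00033704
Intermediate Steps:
J(Y) = 1
V(Z) = Z*(-4 + Z)/9 (V(Z) = (Z*(Z - 4))/9 = (Z*(-4 + Z))/9 = Z*(-4 + Z)/9)
1/(J(-27) + (-4 + ((-2 + 1)/(-4 + 2))/V(2))²*(-113)) = 1/(1 + (-4 + ((-2 + 1)/(-4 + 2))/(((⅑)*2*(-4 + 2))))²*(-113)) = 1/(1 + (-4 + (-1/(-2))/(((⅑)*2*(-2))))²*(-113)) = 1/(1 + (-4 + (-1*(-½))/(-4/9))²*(-113)) = 1/(1 + (-4 + (½)*(-9/4))²*(-113)) = 1/(1 + (-4 - 9/8)²*(-113)) = 1/(1 + (-41/8)²*(-113)) = 1/(1 + (1681/64)*(-113)) = 1/(1 - 189953/64) = 1/(-189889/64) = -64/189889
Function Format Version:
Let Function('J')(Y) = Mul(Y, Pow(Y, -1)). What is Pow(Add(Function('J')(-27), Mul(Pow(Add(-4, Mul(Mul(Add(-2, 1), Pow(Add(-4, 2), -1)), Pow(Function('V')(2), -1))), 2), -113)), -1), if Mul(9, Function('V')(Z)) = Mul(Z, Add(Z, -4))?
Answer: Rational(-64, 189889) ≈ -0.00033704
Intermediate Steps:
Function('J')(Y) = 1
Function('V')(Z) = Mul(Rational(1, 9), Z, Add(-4, Z)) (Function('V')(Z) = Mul(Rational(1, 9), Mul(Z, Add(Z, -4))) = Mul(Rational(1, 9), Mul(Z, Add(-4, Z))) = Mul(Rational(1, 9), Z, Add(-4, Z)))
Pow(Add(Function('J')(-27), Mul(Pow(Add(-4, Mul(Mul(Add(-2, 1), Pow(Add(-4, 2), -1)), Pow(Function('V')(2), -1))), 2), -113)), -1) = Pow(Add(1, Mul(Pow(Add(-4, Mul(Mul(Add(-2, 1), Pow(Add(-4, 2), -1)), Pow(Mul(Rational(1, 9), 2, Add(-4, 2)), -1))), 2), -113)), -1) = Pow(Add(1, Mul(Pow(Add(-4, Mul(Mul(-1, Pow(-2, -1)), Pow(Mul(Rational(1, 9), 2, -2), -1))), 2), -113)), -1) = Pow(Add(1, Mul(Pow(Add(-4, Mul(Mul(-1, Rational(-1, 2)), Pow(Rational(-4, 9), -1))), 2), -113)), -1) = Pow(Add(1, Mul(Pow(Add(-4, Mul(Rational(1, 2), Rational(-9, 4))), 2), -113)), -1) = Pow(Add(1, Mul(Pow(Add(-4, Rational(-9, 8)), 2), -113)), -1) = Pow(Add(1, Mul(Pow(Rational(-41, 8), 2), -113)), -1) = Pow(Add(1, Mul(Rational(1681, 64), -113)), -1) = Pow(Add(1, Rational(-189953, 64)), -1) = Pow(Rational(-189889, 64), -1) = Rational(-64, 189889)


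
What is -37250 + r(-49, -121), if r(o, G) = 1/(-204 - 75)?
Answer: -10392751/279 ≈ -37250.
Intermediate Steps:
r(o, G) = -1/279 (r(o, G) = 1/(-279) = -1/279)
-37250 + r(-49, -121) = -37250 - 1/279 = -10392751/279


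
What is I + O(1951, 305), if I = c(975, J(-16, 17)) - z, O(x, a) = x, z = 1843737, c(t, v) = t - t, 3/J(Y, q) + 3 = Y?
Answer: -1841786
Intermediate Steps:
J(Y, q) = 3/(-3 + Y)
c(t, v) = 0
I = -1843737 (I = 0 - 1*1843737 = 0 - 1843737 = -1843737)
I + O(1951, 305) = -1843737 + 1951 = -1841786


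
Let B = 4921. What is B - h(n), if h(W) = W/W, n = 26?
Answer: 4920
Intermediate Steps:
h(W) = 1
B - h(n) = 4921 - 1*1 = 4921 - 1 = 4920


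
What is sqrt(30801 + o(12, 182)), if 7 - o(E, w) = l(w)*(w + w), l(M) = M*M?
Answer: 2*I*sqrt(3006582) ≈ 3467.9*I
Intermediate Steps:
l(M) = M**2
o(E, w) = 7 - 2*w**3 (o(E, w) = 7 - w**2*(w + w) = 7 - w**2*2*w = 7 - 2*w**3)
sqrt(30801 + o(12, 182)) = sqrt(30801 + (7 - 2*182**3)) = sqrt(30801 + (7 - 2*6028568)) = sqrt(30801 + (7 - 12057136)) = sqrt(30801 - 12057129) = sqrt(-12026328) = 2*I*sqrt(3006582)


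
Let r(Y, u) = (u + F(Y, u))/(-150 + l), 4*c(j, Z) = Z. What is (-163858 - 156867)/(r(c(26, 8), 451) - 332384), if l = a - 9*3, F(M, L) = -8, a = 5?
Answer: 55164700/57170491 ≈ 0.96492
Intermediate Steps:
c(j, Z) = Z/4
l = -22 (l = 5 - 9*3 = 5 - 27 = -22)
r(Y, u) = 2/43 - u/172 (r(Y, u) = (u - 8)/(-150 - 22) = (-8 + u)/(-172) = (-8 + u)*(-1/172) = 2/43 - u/172)
(-163858 - 156867)/(r(c(26, 8), 451) - 332384) = (-163858 - 156867)/((2/43 - 1/172*451) - 332384) = -320725/((2/43 - 451/172) - 332384) = -320725/(-443/172 - 332384) = -320725/(-57170491/172) = -320725*(-172/57170491) = 55164700/57170491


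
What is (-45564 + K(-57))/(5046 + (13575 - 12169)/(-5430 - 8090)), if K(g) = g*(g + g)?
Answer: -264086160/34110257 ≈ -7.7421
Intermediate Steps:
K(g) = 2*g**2 (K(g) = g*(2*g) = 2*g**2)
(-45564 + K(-57))/(5046 + (13575 - 12169)/(-5430 - 8090)) = (-45564 + 2*(-57)**2)/(5046 + (13575 - 12169)/(-5430 - 8090)) = (-45564 + 2*3249)/(5046 + 1406/(-13520)) = (-45564 + 6498)/(5046 + 1406*(-1/13520)) = -39066/(5046 - 703/6760) = -39066/34110257/6760 = -39066*6760/34110257 = -264086160/34110257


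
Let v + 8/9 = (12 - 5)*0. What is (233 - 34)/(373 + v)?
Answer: 1791/3349 ≈ 0.53479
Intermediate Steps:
v = -8/9 (v = -8/9 + (12 - 5)*0 = -8/9 + 7*0 = -8/9 + 0 = -8/9 ≈ -0.88889)
(233 - 34)/(373 + v) = (233 - 34)/(373 - 8/9) = 199/(3349/9) = 199*(9/3349) = 1791/3349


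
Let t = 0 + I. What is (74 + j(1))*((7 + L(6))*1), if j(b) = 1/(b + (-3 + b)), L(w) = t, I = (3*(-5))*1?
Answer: -584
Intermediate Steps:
I = -15 (I = -15*1 = -15)
t = -15 (t = 0 - 15 = -15)
L(w) = -15
j(b) = 1/(-3 + 2*b)
(74 + j(1))*((7 + L(6))*1) = (74 + 1/(-3 + 2*1))*((7 - 15)*1) = (74 + 1/(-3 + 2))*(-8*1) = (74 + 1/(-1))*(-8) = (74 - 1)*(-8) = 73*(-8) = -584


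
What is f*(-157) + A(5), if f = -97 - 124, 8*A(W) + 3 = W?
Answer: 138789/4 ≈ 34697.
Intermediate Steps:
A(W) = -3/8 + W/8
f = -221
f*(-157) + A(5) = -221*(-157) + (-3/8 + (⅛)*5) = 34697 + (-3/8 + 5/8) = 34697 + ¼ = 138789/4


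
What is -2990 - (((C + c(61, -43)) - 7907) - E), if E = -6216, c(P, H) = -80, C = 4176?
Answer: -5395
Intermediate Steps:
-2990 - (((C + c(61, -43)) - 7907) - E) = -2990 - (((4176 - 80) - 7907) - 1*(-6216)) = -2990 - ((4096 - 7907) + 6216) = -2990 - (-3811 + 6216) = -2990 - 1*2405 = -2990 - 2405 = -5395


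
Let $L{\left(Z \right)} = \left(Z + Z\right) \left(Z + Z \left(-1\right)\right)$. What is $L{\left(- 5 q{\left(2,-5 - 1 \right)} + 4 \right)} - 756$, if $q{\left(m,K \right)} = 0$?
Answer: $-756$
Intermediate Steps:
$L{\left(Z \right)} = 0$ ($L{\left(Z \right)} = 2 Z \left(Z - Z\right) = 2 Z 0 = 0$)
$L{\left(- 5 q{\left(2,-5 - 1 \right)} + 4 \right)} - 756 = 0 - 756 = -756$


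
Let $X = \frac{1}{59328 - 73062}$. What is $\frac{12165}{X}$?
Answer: $-167074110$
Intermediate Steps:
$X = - \frac{1}{13734}$ ($X = \frac{1}{-13734} = - \frac{1}{13734} \approx -7.2812 \cdot 10^{-5}$)
$\frac{12165}{X} = \frac{12165}{- \frac{1}{13734}} = 12165 \left(-13734\right) = -167074110$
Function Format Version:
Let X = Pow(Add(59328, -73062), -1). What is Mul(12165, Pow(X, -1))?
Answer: -167074110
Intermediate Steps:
X = Rational(-1, 13734) (X = Pow(-13734, -1) = Rational(-1, 13734) ≈ -7.2812e-5)
Mul(12165, Pow(X, -1)) = Mul(12165, Pow(Rational(-1, 13734), -1)) = Mul(12165, -13734) = -167074110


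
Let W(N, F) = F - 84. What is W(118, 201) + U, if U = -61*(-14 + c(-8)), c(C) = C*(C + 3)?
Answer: -1469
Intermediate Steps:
c(C) = C*(3 + C)
W(N, F) = -84 + F
U = -1586 (U = -61*(-14 - 8*(3 - 8)) = -61*(-14 - 8*(-5)) = -61*(-14 + 40) = -61*26 = -1586)
W(118, 201) + U = (-84 + 201) - 1586 = 117 - 1586 = -1469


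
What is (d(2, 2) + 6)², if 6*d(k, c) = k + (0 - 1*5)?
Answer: 121/4 ≈ 30.250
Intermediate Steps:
d(k, c) = -⅚ + k/6 (d(k, c) = (k + (0 - 1*5))/6 = (k + (0 - 5))/6 = (k - 5)/6 = (-5 + k)/6 = -⅚ + k/6)
(d(2, 2) + 6)² = ((-⅚ + (⅙)*2) + 6)² = ((-⅚ + ⅓) + 6)² = (-½ + 6)² = (11/2)² = 121/4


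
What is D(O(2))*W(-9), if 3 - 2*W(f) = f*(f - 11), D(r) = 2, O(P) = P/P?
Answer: -177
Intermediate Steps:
O(P) = 1
W(f) = 3/2 - f*(-11 + f)/2 (W(f) = 3/2 - f*(f - 11)/2 = 3/2 - f*(-11 + f)/2)
D(O(2))*W(-9) = 2*(3/2 - 1/2*(-9)**2 + (11/2)*(-9)) = 2*(3/2 - 1/2*81 - 99/2) = 2*(3/2 - 81/2 - 99/2) = 2*(-177/2) = -177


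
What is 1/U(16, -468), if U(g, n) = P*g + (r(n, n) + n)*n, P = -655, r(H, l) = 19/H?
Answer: 1/208563 ≈ 4.7947e-6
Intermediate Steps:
U(g, n) = -655*g + n*(n + 19/n) (U(g, n) = -655*g + (19/n + n)*n = -655*g + (n + 19/n)*n = -655*g + n*(n + 19/n))
1/U(16, -468) = 1/(19 + (-468)² - 655*16) = 1/(19 + 219024 - 10480) = 1/208563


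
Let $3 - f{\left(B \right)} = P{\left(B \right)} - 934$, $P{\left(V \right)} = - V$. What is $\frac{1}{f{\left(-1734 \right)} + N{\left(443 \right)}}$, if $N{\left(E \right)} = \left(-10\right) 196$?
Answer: $- \frac{1}{2757} \approx -0.00036271$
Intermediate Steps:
$N{\left(E \right)} = -1960$
$f{\left(B \right)} = 937 + B$ ($f{\left(B \right)} = 3 - \left(- B - 934\right) = 3 - \left(-934 - B\right) = 3 + \left(934 + B\right) = 937 + B$)
$\frac{1}{f{\left(-1734 \right)} + N{\left(443 \right)}} = \frac{1}{\left(937 - 1734\right) - 1960} = \frac{1}{-797 - 1960} = \frac{1}{-2757} = - \frac{1}{2757}$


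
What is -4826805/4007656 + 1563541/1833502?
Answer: -1291911075607/3674022645656 ≈ -0.35163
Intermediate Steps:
-4826805/4007656 + 1563541/1833502 = -1291911075607/3674022645656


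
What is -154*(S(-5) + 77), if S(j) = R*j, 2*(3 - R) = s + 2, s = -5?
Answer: -8393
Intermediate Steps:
R = 9/2 (R = 3 - (-5 + 2)/2 = 3 - 1/2*(-3) = 3 + 3/2 = 9/2 ≈ 4.5000)
S(j) = 9*j/2
-154*(S(-5) + 77) = -154*((9/2)*(-5) + 77) = -154*(-45/2 + 77) = -154*109/2 = -8393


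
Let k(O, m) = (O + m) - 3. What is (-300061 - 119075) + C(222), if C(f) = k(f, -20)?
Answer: -418937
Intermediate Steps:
k(O, m) = -3 + O + m
C(f) = -23 + f (C(f) = -3 + f - 20 = -23 + f)
(-300061 - 119075) + C(222) = (-300061 - 119075) + (-23 + 222) = -419136 + 199 = -418937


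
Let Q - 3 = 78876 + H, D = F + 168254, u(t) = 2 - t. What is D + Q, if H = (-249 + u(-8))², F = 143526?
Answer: 447780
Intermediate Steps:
H = 57121 (H = (-249 + (2 - 1*(-8)))² = (-249 + (2 + 8))² = (-249 + 10)² = (-239)² = 57121)
D = 311780 (D = 143526 + 168254 = 311780)
Q = 136000 (Q = 3 + (78876 + 57121) = 3 + 135997 = 136000)
D + Q = 311780 + 136000 = 447780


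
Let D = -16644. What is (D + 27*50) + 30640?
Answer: 15346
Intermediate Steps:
(D + 27*50) + 30640 = (-16644 + 27*50) + 30640 = (-16644 + 1350) + 30640 = -15294 + 30640 = 15346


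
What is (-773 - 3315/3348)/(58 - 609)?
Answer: 863773/614916 ≈ 1.4047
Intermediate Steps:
(-773 - 3315/3348)/(58 - 609) = (-773 - 3315*1/3348)/(-551) = (-773 - 1105/1116)*(-1/551) = -863773/1116*(-1/551) = 863773/614916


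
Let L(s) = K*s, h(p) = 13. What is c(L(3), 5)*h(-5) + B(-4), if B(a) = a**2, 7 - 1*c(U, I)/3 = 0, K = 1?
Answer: 289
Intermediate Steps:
L(s) = s (L(s) = 1*s = s)
c(U, I) = 21 (c(U, I) = 21 - 3*0 = 21 + 0 = 21)
c(L(3), 5)*h(-5) + B(-4) = 21*13 + (-4)**2 = 273 + 16 = 289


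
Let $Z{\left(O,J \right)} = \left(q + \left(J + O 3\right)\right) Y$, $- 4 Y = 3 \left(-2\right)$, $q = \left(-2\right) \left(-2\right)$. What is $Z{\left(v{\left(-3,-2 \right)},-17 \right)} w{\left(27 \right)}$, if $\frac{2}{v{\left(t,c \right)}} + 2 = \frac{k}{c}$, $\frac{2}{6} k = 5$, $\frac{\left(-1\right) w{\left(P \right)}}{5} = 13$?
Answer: $\frac{50505}{38} \approx 1329.1$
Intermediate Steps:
$w{\left(P \right)} = -65$ ($w{\left(P \right)} = \left(-5\right) 13 = -65$)
$k = 15$ ($k = 3 \cdot 5 = 15$)
$q = 4$
$Y = \frac{3}{2}$ ($Y = - \frac{3 \left(-2\right)}{4} = \left(- \frac{1}{4}\right) \left(-6\right) = \frac{3}{2} \approx 1.5$)
$v{\left(t,c \right)} = \frac{2}{-2 + \frac{15}{c}}$
$Z{\left(O,J \right)} = 6 + \frac{3 J}{2} + \frac{9 O}{2}$ ($Z{\left(O,J \right)} = \left(4 + \left(J + O 3\right)\right) \frac{3}{2} = \left(4 + \left(J + 3 O\right)\right) \frac{3}{2} = \left(4 + J + 3 O\right) \frac{3}{2} = 6 + \frac{3 J}{2} + \frac{9 O}{2}$)
$Z{\left(v{\left(-3,-2 \right)},-17 \right)} w{\left(27 \right)} = \left(6 + \frac{3}{2} \left(-17\right) + \frac{9 \left(\left(-2\right) \left(-2\right) \frac{1}{-15 + 2 \left(-2\right)}\right)}{2}\right) \left(-65\right) = \left(6 - \frac{51}{2} + \frac{9 \left(\left(-2\right) \left(-2\right) \frac{1}{-15 - 4}\right)}{2}\right) \left(-65\right) = \left(6 - \frac{51}{2} + \frac{9 \left(\left(-2\right) \left(-2\right) \frac{1}{-19}\right)}{2}\right) \left(-65\right) = \left(6 - \frac{51}{2} + \frac{9 \left(\left(-2\right) \left(-2\right) \left(- \frac{1}{19}\right)\right)}{2}\right) \left(-65\right) = \left(6 - \frac{51}{2} + \frac{9}{2} \left(- \frac{4}{19}\right)\right) \left(-65\right) = \left(6 - \frac{51}{2} - \frac{18}{19}\right) \left(-65\right) = \left(- \frac{777}{38}\right) \left(-65\right) = \frac{50505}{38}$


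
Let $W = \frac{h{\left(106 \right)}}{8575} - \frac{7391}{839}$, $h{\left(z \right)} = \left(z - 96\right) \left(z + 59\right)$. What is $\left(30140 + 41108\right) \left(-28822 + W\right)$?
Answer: $- \frac{591129582274384}{287777} \approx -2.0541 \cdot 10^{9}$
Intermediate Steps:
$h{\left(z \right)} = \left(-96 + z\right) \left(59 + z\right)$
$W = - \frac{2479739}{287777}$ ($W = \frac{-5664 + 106^{2} - 3922}{8575} - \frac{7391}{839} = \left(-5664 + 11236 - 3922\right) \frac{1}{8575} - \frac{7391}{839} = 1650 \cdot \frac{1}{8575} - \frac{7391}{839} = \frac{66}{343} - \frac{7391}{839} = - \frac{2479739}{287777} \approx -8.6169$)
$\left(30140 + 41108\right) \left(-28822 + W\right) = \left(30140 + 41108\right) \left(-28822 - \frac{2479739}{287777}\right) = 71248 \left(- \frac{8296788433}{287777}\right) = - \frac{591129582274384}{287777}$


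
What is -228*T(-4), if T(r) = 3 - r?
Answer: -1596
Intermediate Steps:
-228*T(-4) = -228*(3 - 1*(-4)) = -228*(3 + 4) = -228*7 = -1596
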